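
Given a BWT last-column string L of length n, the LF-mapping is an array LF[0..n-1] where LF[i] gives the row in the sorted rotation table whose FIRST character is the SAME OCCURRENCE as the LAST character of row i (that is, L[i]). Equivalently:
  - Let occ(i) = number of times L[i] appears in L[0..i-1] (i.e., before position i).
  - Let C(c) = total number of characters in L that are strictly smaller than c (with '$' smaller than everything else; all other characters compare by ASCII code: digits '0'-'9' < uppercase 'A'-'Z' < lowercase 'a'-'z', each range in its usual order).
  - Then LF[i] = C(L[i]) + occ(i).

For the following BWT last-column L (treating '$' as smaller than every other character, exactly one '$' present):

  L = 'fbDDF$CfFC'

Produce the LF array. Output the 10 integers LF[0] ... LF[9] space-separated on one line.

Answer: 8 7 3 4 5 0 1 9 6 2

Derivation:
Char counts: '$':1, 'C':2, 'D':2, 'F':2, 'b':1, 'f':2
C (first-col start): C('$')=0, C('C')=1, C('D')=3, C('F')=5, C('b')=7, C('f')=8
L[0]='f': occ=0, LF[0]=C('f')+0=8+0=8
L[1]='b': occ=0, LF[1]=C('b')+0=7+0=7
L[2]='D': occ=0, LF[2]=C('D')+0=3+0=3
L[3]='D': occ=1, LF[3]=C('D')+1=3+1=4
L[4]='F': occ=0, LF[4]=C('F')+0=5+0=5
L[5]='$': occ=0, LF[5]=C('$')+0=0+0=0
L[6]='C': occ=0, LF[6]=C('C')+0=1+0=1
L[7]='f': occ=1, LF[7]=C('f')+1=8+1=9
L[8]='F': occ=1, LF[8]=C('F')+1=5+1=6
L[9]='C': occ=1, LF[9]=C('C')+1=1+1=2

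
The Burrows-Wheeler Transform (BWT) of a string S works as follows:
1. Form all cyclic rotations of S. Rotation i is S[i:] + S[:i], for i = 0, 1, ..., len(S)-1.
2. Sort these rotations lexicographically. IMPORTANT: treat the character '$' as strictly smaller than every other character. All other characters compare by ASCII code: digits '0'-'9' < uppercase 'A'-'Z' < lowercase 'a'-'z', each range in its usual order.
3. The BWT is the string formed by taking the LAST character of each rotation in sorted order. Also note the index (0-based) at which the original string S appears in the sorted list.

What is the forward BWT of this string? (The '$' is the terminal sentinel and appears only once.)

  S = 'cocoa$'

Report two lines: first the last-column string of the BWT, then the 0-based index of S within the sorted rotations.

All 6 rotations (rotation i = S[i:]+S[:i]):
  rot[0] = cocoa$
  rot[1] = ocoa$c
  rot[2] = coa$co
  rot[3] = oa$coc
  rot[4] = a$coco
  rot[5] = $cocoa
Sorted (with $ < everything):
  sorted[0] = $cocoa  (last char: 'a')
  sorted[1] = a$coco  (last char: 'o')
  sorted[2] = coa$co  (last char: 'o')
  sorted[3] = cocoa$  (last char: '$')
  sorted[4] = oa$coc  (last char: 'c')
  sorted[5] = ocoa$c  (last char: 'c')
Last column: aoo$cc
Original string S is at sorted index 3

Answer: aoo$cc
3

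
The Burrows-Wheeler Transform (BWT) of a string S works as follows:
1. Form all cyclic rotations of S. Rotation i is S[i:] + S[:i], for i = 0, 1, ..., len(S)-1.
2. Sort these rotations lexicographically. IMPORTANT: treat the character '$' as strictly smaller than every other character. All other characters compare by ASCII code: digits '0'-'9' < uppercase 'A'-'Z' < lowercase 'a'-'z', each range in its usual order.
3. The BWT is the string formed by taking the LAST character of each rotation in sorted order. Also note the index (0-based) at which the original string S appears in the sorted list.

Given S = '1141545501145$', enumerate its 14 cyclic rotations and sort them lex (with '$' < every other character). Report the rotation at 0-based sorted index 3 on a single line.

Answer: 1145$114154550

Derivation:
All 14 rotations (rotation i = S[i:]+S[:i]):
  rot[0] = 1141545501145$
  rot[1] = 141545501145$1
  rot[2] = 41545501145$11
  rot[3] = 1545501145$114
  rot[4] = 545501145$1141
  rot[5] = 45501145$11415
  rot[6] = 5501145$114154
  rot[7] = 501145$1141545
  rot[8] = 01145$11415455
  rot[9] = 1145$114154550
  rot[10] = 145$1141545501
  rot[11] = 45$11415455011
  rot[12] = 5$114154550114
  rot[13] = $1141545501145
Sorted (with $ < everything):
  sorted[0] = $1141545501145
  sorted[1] = 01145$11415455
  sorted[2] = 1141545501145$
  sorted[3] = 1145$114154550
  sorted[4] = 141545501145$1
  sorted[5] = 145$1141545501
  sorted[6] = 1545501145$114
  sorted[7] = 41545501145$11
  sorted[8] = 45$11415455011
  sorted[9] = 45501145$11415
  sorted[10] = 5$114154550114
  sorted[11] = 501145$1141545
  sorted[12] = 545501145$1141
  sorted[13] = 5501145$114154
sorted[3] = 1145$114154550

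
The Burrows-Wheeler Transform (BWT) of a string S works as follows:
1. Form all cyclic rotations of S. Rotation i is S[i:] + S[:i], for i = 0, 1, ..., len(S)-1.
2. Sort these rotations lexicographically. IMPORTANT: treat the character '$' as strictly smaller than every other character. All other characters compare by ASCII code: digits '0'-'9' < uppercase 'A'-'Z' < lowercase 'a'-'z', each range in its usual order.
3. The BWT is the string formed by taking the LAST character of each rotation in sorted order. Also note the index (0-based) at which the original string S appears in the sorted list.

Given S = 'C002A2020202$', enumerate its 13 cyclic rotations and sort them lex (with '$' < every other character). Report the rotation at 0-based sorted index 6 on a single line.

Answer: 2$C002A202020

Derivation:
All 13 rotations (rotation i = S[i:]+S[:i]):
  rot[0] = C002A2020202$
  rot[1] = 002A2020202$C
  rot[2] = 02A2020202$C0
  rot[3] = 2A2020202$C00
  rot[4] = A2020202$C002
  rot[5] = 2020202$C002A
  rot[6] = 020202$C002A2
  rot[7] = 20202$C002A20
  rot[8] = 0202$C002A202
  rot[9] = 202$C002A2020
  rot[10] = 02$C002A20202
  rot[11] = 2$C002A202020
  rot[12] = $C002A2020202
Sorted (with $ < everything):
  sorted[0] = $C002A2020202
  sorted[1] = 002A2020202$C
  sorted[2] = 02$C002A20202
  sorted[3] = 0202$C002A202
  sorted[4] = 020202$C002A2
  sorted[5] = 02A2020202$C0
  sorted[6] = 2$C002A202020
  sorted[7] = 202$C002A2020
  sorted[8] = 20202$C002A20
  sorted[9] = 2020202$C002A
  sorted[10] = 2A2020202$C00
  sorted[11] = A2020202$C002
  sorted[12] = C002A2020202$
sorted[6] = 2$C002A202020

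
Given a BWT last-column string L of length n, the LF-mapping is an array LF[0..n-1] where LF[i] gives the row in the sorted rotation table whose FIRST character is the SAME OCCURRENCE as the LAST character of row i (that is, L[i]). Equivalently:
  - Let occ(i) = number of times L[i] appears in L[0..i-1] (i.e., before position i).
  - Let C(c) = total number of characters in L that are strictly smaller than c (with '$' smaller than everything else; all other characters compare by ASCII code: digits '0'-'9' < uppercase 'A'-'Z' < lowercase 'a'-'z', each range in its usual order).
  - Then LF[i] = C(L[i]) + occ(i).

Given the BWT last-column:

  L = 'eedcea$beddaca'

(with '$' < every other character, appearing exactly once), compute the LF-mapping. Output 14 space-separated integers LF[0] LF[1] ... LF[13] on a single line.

Char counts: '$':1, 'a':3, 'b':1, 'c':2, 'd':3, 'e':4
C (first-col start): C('$')=0, C('a')=1, C('b')=4, C('c')=5, C('d')=7, C('e')=10
L[0]='e': occ=0, LF[0]=C('e')+0=10+0=10
L[1]='e': occ=1, LF[1]=C('e')+1=10+1=11
L[2]='d': occ=0, LF[2]=C('d')+0=7+0=7
L[3]='c': occ=0, LF[3]=C('c')+0=5+0=5
L[4]='e': occ=2, LF[4]=C('e')+2=10+2=12
L[5]='a': occ=0, LF[5]=C('a')+0=1+0=1
L[6]='$': occ=0, LF[6]=C('$')+0=0+0=0
L[7]='b': occ=0, LF[7]=C('b')+0=4+0=4
L[8]='e': occ=3, LF[8]=C('e')+3=10+3=13
L[9]='d': occ=1, LF[9]=C('d')+1=7+1=8
L[10]='d': occ=2, LF[10]=C('d')+2=7+2=9
L[11]='a': occ=1, LF[11]=C('a')+1=1+1=2
L[12]='c': occ=1, LF[12]=C('c')+1=5+1=6
L[13]='a': occ=2, LF[13]=C('a')+2=1+2=3

Answer: 10 11 7 5 12 1 0 4 13 8 9 2 6 3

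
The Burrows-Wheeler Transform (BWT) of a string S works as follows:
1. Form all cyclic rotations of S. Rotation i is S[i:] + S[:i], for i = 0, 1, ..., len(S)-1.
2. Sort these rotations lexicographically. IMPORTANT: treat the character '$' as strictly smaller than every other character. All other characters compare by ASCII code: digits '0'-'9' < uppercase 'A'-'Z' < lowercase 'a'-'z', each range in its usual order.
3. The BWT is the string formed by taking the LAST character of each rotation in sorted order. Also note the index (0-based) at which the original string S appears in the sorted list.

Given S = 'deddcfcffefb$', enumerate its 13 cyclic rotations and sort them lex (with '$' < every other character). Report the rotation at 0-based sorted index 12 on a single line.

All 13 rotations (rotation i = S[i:]+S[:i]):
  rot[0] = deddcfcffefb$
  rot[1] = eddcfcffefb$d
  rot[2] = ddcfcffefb$de
  rot[3] = dcfcffefb$ded
  rot[4] = cfcffefb$dedd
  rot[5] = fcffefb$deddc
  rot[6] = cffefb$deddcf
  rot[7] = ffefb$deddcfc
  rot[8] = fefb$deddcfcf
  rot[9] = efb$deddcfcff
  rot[10] = fb$deddcfcffe
  rot[11] = b$deddcfcffef
  rot[12] = $deddcfcffefb
Sorted (with $ < everything):
  sorted[0] = $deddcfcffefb
  sorted[1] = b$deddcfcffef
  sorted[2] = cfcffefb$dedd
  sorted[3] = cffefb$deddcf
  sorted[4] = dcfcffefb$ded
  sorted[5] = ddcfcffefb$de
  sorted[6] = deddcfcffefb$
  sorted[7] = eddcfcffefb$d
  sorted[8] = efb$deddcfcff
  sorted[9] = fb$deddcfcffe
  sorted[10] = fcffefb$deddc
  sorted[11] = fefb$deddcfcf
  sorted[12] = ffefb$deddcfc
sorted[12] = ffefb$deddcfc

Answer: ffefb$deddcfc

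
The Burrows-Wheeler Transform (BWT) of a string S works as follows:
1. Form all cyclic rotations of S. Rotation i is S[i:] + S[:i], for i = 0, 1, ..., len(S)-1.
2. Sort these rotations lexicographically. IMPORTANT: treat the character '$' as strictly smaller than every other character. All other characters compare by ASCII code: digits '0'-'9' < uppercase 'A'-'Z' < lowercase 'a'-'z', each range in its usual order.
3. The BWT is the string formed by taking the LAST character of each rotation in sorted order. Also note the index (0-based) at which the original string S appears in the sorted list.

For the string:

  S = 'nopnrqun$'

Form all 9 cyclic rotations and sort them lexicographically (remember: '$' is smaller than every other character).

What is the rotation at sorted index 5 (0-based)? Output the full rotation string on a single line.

All 9 rotations (rotation i = S[i:]+S[:i]):
  rot[0] = nopnrqun$
  rot[1] = opnrqun$n
  rot[2] = pnrqun$no
  rot[3] = nrqun$nop
  rot[4] = rqun$nopn
  rot[5] = qun$nopnr
  rot[6] = un$nopnrq
  rot[7] = n$nopnrqu
  rot[8] = $nopnrqun
Sorted (with $ < everything):
  sorted[0] = $nopnrqun
  sorted[1] = n$nopnrqu
  sorted[2] = nopnrqun$
  sorted[3] = nrqun$nop
  sorted[4] = opnrqun$n
  sorted[5] = pnrqun$no
  sorted[6] = qun$nopnr
  sorted[7] = rqun$nopn
  sorted[8] = un$nopnrq
sorted[5] = pnrqun$no

Answer: pnrqun$no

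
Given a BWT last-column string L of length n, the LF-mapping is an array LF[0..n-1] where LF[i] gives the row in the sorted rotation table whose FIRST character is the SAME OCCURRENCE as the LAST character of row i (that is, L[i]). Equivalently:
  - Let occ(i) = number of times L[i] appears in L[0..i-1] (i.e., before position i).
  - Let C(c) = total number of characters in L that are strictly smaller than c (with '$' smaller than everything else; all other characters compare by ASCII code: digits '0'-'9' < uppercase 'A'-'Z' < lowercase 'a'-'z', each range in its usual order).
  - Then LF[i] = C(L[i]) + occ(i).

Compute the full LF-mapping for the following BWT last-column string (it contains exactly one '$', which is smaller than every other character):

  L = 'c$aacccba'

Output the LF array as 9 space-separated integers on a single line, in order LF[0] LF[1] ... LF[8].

Char counts: '$':1, 'a':3, 'b':1, 'c':4
C (first-col start): C('$')=0, C('a')=1, C('b')=4, C('c')=5
L[0]='c': occ=0, LF[0]=C('c')+0=5+0=5
L[1]='$': occ=0, LF[1]=C('$')+0=0+0=0
L[2]='a': occ=0, LF[2]=C('a')+0=1+0=1
L[3]='a': occ=1, LF[3]=C('a')+1=1+1=2
L[4]='c': occ=1, LF[4]=C('c')+1=5+1=6
L[5]='c': occ=2, LF[5]=C('c')+2=5+2=7
L[6]='c': occ=3, LF[6]=C('c')+3=5+3=8
L[7]='b': occ=0, LF[7]=C('b')+0=4+0=4
L[8]='a': occ=2, LF[8]=C('a')+2=1+2=3

Answer: 5 0 1 2 6 7 8 4 3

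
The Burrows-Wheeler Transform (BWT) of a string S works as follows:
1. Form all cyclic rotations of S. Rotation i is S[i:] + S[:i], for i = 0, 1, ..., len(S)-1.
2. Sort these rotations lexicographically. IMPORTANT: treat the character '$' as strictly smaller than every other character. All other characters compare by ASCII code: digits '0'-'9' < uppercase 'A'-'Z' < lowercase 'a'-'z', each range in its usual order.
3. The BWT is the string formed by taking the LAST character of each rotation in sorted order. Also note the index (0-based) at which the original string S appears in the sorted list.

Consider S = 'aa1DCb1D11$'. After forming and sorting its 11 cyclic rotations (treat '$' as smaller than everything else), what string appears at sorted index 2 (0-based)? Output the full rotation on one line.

All 11 rotations (rotation i = S[i:]+S[:i]):
  rot[0] = aa1DCb1D11$
  rot[1] = a1DCb1D11$a
  rot[2] = 1DCb1D11$aa
  rot[3] = DCb1D11$aa1
  rot[4] = Cb1D11$aa1D
  rot[5] = b1D11$aa1DC
  rot[6] = 1D11$aa1DCb
  rot[7] = D11$aa1DCb1
  rot[8] = 11$aa1DCb1D
  rot[9] = 1$aa1DCb1D1
  rot[10] = $aa1DCb1D11
Sorted (with $ < everything):
  sorted[0] = $aa1DCb1D11
  sorted[1] = 1$aa1DCb1D1
  sorted[2] = 11$aa1DCb1D
  sorted[3] = 1D11$aa1DCb
  sorted[4] = 1DCb1D11$aa
  sorted[5] = Cb1D11$aa1D
  sorted[6] = D11$aa1DCb1
  sorted[7] = DCb1D11$aa1
  sorted[8] = a1DCb1D11$a
  sorted[9] = aa1DCb1D11$
  sorted[10] = b1D11$aa1DC
sorted[2] = 11$aa1DCb1D

Answer: 11$aa1DCb1D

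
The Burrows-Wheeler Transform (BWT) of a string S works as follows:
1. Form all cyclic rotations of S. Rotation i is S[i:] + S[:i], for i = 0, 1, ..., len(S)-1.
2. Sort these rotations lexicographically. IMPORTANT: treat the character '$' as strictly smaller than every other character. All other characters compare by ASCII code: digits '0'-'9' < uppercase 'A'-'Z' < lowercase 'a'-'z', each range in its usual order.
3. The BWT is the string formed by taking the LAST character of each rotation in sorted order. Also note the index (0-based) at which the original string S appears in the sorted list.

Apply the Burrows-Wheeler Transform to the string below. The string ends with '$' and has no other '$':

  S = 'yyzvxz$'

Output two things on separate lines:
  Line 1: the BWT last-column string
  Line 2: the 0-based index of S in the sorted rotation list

All 7 rotations (rotation i = S[i:]+S[:i]):
  rot[0] = yyzvxz$
  rot[1] = yzvxz$y
  rot[2] = zvxz$yy
  rot[3] = vxz$yyz
  rot[4] = xz$yyzv
  rot[5] = z$yyzvx
  rot[6] = $yyzvxz
Sorted (with $ < everything):
  sorted[0] = $yyzvxz  (last char: 'z')
  sorted[1] = vxz$yyz  (last char: 'z')
  sorted[2] = xz$yyzv  (last char: 'v')
  sorted[3] = yyzvxz$  (last char: '$')
  sorted[4] = yzvxz$y  (last char: 'y')
  sorted[5] = z$yyzvx  (last char: 'x')
  sorted[6] = zvxz$yy  (last char: 'y')
Last column: zzv$yxy
Original string S is at sorted index 3

Answer: zzv$yxy
3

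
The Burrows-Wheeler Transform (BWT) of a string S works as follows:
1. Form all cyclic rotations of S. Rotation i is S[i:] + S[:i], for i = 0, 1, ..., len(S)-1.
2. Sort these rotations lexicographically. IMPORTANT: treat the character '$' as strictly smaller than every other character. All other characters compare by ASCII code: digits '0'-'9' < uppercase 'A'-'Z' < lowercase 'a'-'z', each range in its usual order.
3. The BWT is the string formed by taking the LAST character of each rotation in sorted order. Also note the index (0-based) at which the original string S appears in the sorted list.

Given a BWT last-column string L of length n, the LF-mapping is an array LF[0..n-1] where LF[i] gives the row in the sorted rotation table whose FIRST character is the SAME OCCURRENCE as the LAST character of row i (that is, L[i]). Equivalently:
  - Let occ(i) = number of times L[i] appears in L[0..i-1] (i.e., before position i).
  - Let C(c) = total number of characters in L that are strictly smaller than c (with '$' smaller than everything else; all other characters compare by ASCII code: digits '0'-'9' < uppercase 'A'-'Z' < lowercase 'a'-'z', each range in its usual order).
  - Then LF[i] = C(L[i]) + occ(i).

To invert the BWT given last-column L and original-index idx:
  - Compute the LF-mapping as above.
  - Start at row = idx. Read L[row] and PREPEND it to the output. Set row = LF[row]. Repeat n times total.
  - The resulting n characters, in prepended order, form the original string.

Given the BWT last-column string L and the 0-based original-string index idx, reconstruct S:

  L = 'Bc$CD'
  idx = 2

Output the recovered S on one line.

LF mapping: 1 4 0 2 3
Walk LF starting at row 2, prepending L[row]:
  step 1: row=2, L[2]='$', prepend. Next row=LF[2]=0
  step 2: row=0, L[0]='B', prepend. Next row=LF[0]=1
  step 3: row=1, L[1]='c', prepend. Next row=LF[1]=4
  step 4: row=4, L[4]='D', prepend. Next row=LF[4]=3
  step 5: row=3, L[3]='C', prepend. Next row=LF[3]=2
Reversed output: CDcB$

Answer: CDcB$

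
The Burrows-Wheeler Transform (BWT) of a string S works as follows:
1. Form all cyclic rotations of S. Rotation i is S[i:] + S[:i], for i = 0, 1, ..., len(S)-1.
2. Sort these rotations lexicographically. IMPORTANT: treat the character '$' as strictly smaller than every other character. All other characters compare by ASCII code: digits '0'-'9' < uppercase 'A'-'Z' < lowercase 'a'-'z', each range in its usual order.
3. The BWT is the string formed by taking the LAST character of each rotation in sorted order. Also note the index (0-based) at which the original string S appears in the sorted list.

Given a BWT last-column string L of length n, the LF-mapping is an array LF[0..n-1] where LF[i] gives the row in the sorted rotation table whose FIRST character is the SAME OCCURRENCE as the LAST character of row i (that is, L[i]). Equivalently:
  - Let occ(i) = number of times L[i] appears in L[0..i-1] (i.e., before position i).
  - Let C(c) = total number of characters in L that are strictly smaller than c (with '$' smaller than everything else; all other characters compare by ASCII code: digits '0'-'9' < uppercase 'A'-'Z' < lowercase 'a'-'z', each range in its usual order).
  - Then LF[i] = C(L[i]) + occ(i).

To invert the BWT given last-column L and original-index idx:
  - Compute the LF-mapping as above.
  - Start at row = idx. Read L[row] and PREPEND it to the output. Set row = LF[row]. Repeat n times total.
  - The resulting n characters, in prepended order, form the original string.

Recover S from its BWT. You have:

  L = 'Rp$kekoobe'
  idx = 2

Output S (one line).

Answer: bookkeepR$

Derivation:
LF mapping: 1 9 0 5 3 6 7 8 2 4
Walk LF starting at row 2, prepending L[row]:
  step 1: row=2, L[2]='$', prepend. Next row=LF[2]=0
  step 2: row=0, L[0]='R', prepend. Next row=LF[0]=1
  step 3: row=1, L[1]='p', prepend. Next row=LF[1]=9
  step 4: row=9, L[9]='e', prepend. Next row=LF[9]=4
  step 5: row=4, L[4]='e', prepend. Next row=LF[4]=3
  step 6: row=3, L[3]='k', prepend. Next row=LF[3]=5
  step 7: row=5, L[5]='k', prepend. Next row=LF[5]=6
  step 8: row=6, L[6]='o', prepend. Next row=LF[6]=7
  step 9: row=7, L[7]='o', prepend. Next row=LF[7]=8
  step 10: row=8, L[8]='b', prepend. Next row=LF[8]=2
Reversed output: bookkeepR$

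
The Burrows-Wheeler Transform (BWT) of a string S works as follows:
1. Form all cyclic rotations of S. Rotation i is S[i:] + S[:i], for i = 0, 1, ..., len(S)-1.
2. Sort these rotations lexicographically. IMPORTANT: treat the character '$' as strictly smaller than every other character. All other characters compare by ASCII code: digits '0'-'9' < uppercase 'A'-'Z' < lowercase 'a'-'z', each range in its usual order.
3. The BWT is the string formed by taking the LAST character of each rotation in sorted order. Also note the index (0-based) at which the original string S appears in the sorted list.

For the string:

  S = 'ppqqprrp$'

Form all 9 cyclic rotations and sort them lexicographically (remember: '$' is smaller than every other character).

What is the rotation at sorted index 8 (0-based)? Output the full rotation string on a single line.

Answer: rrp$ppqqp

Derivation:
All 9 rotations (rotation i = S[i:]+S[:i]):
  rot[0] = ppqqprrp$
  rot[1] = pqqprrp$p
  rot[2] = qqprrp$pp
  rot[3] = qprrp$ppq
  rot[4] = prrp$ppqq
  rot[5] = rrp$ppqqp
  rot[6] = rp$ppqqpr
  rot[7] = p$ppqqprr
  rot[8] = $ppqqprrp
Sorted (with $ < everything):
  sorted[0] = $ppqqprrp
  sorted[1] = p$ppqqprr
  sorted[2] = ppqqprrp$
  sorted[3] = pqqprrp$p
  sorted[4] = prrp$ppqq
  sorted[5] = qprrp$ppq
  sorted[6] = qqprrp$pp
  sorted[7] = rp$ppqqpr
  sorted[8] = rrp$ppqqp
sorted[8] = rrp$ppqqp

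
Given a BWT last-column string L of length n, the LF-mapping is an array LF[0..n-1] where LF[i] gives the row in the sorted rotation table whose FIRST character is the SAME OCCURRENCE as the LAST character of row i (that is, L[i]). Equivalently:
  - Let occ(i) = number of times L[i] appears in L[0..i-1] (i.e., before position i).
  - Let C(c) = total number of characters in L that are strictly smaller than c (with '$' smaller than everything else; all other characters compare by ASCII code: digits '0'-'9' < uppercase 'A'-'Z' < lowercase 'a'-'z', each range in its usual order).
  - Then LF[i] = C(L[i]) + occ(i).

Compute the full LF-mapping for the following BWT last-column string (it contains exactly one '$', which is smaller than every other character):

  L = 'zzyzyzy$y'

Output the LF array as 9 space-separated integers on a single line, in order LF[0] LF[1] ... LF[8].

Char counts: '$':1, 'y':4, 'z':4
C (first-col start): C('$')=0, C('y')=1, C('z')=5
L[0]='z': occ=0, LF[0]=C('z')+0=5+0=5
L[1]='z': occ=1, LF[1]=C('z')+1=5+1=6
L[2]='y': occ=0, LF[2]=C('y')+0=1+0=1
L[3]='z': occ=2, LF[3]=C('z')+2=5+2=7
L[4]='y': occ=1, LF[4]=C('y')+1=1+1=2
L[5]='z': occ=3, LF[5]=C('z')+3=5+3=8
L[6]='y': occ=2, LF[6]=C('y')+2=1+2=3
L[7]='$': occ=0, LF[7]=C('$')+0=0+0=0
L[8]='y': occ=3, LF[8]=C('y')+3=1+3=4

Answer: 5 6 1 7 2 8 3 0 4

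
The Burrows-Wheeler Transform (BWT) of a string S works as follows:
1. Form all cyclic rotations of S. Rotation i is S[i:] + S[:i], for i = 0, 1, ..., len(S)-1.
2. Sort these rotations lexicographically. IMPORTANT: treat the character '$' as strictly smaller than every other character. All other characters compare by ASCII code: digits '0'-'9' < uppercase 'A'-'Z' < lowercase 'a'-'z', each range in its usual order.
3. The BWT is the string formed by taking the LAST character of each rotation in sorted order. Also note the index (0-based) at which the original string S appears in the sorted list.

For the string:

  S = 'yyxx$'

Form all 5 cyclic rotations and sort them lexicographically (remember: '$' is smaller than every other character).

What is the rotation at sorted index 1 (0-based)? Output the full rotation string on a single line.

Answer: x$yyx

Derivation:
All 5 rotations (rotation i = S[i:]+S[:i]):
  rot[0] = yyxx$
  rot[1] = yxx$y
  rot[2] = xx$yy
  rot[3] = x$yyx
  rot[4] = $yyxx
Sorted (with $ < everything):
  sorted[0] = $yyxx
  sorted[1] = x$yyx
  sorted[2] = xx$yy
  sorted[3] = yxx$y
  sorted[4] = yyxx$
sorted[1] = x$yyx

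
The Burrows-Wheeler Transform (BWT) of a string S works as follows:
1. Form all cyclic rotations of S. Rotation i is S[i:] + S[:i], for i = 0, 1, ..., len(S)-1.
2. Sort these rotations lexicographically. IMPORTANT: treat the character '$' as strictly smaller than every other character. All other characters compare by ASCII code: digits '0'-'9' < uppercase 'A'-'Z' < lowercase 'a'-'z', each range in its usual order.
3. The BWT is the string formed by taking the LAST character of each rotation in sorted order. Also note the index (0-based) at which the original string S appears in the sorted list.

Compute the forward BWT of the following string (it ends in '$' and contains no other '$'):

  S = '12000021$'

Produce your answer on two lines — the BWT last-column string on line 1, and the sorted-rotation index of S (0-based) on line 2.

Answer: 120002$10
6

Derivation:
All 9 rotations (rotation i = S[i:]+S[:i]):
  rot[0] = 12000021$
  rot[1] = 2000021$1
  rot[2] = 000021$12
  rot[3] = 00021$120
  rot[4] = 0021$1200
  rot[5] = 021$12000
  rot[6] = 21$120000
  rot[7] = 1$1200002
  rot[8] = $12000021
Sorted (with $ < everything):
  sorted[0] = $12000021  (last char: '1')
  sorted[1] = 000021$12  (last char: '2')
  sorted[2] = 00021$120  (last char: '0')
  sorted[3] = 0021$1200  (last char: '0')
  sorted[4] = 021$12000  (last char: '0')
  sorted[5] = 1$1200002  (last char: '2')
  sorted[6] = 12000021$  (last char: '$')
  sorted[7] = 2000021$1  (last char: '1')
  sorted[8] = 21$120000  (last char: '0')
Last column: 120002$10
Original string S is at sorted index 6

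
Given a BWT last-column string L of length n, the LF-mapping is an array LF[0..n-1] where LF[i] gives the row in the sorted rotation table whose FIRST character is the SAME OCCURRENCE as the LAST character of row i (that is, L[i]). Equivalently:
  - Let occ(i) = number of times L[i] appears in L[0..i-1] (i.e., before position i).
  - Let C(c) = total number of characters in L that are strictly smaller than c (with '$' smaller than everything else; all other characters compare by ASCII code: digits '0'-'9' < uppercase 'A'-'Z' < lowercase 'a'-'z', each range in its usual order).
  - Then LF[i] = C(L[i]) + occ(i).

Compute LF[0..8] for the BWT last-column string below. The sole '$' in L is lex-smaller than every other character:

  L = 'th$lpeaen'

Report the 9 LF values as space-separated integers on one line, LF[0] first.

Answer: 8 4 0 5 7 2 1 3 6

Derivation:
Char counts: '$':1, 'a':1, 'e':2, 'h':1, 'l':1, 'n':1, 'p':1, 't':1
C (first-col start): C('$')=0, C('a')=1, C('e')=2, C('h')=4, C('l')=5, C('n')=6, C('p')=7, C('t')=8
L[0]='t': occ=0, LF[0]=C('t')+0=8+0=8
L[1]='h': occ=0, LF[1]=C('h')+0=4+0=4
L[2]='$': occ=0, LF[2]=C('$')+0=0+0=0
L[3]='l': occ=0, LF[3]=C('l')+0=5+0=5
L[4]='p': occ=0, LF[4]=C('p')+0=7+0=7
L[5]='e': occ=0, LF[5]=C('e')+0=2+0=2
L[6]='a': occ=0, LF[6]=C('a')+0=1+0=1
L[7]='e': occ=1, LF[7]=C('e')+1=2+1=3
L[8]='n': occ=0, LF[8]=C('n')+0=6+0=6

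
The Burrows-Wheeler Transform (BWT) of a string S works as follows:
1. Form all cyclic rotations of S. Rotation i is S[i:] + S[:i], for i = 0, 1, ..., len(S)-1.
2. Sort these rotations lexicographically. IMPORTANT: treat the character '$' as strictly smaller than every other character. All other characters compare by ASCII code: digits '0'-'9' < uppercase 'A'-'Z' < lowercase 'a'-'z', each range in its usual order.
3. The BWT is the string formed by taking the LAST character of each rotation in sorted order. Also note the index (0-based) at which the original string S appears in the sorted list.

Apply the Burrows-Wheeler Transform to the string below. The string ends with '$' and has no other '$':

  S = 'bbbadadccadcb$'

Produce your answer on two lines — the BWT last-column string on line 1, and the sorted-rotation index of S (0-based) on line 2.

All 14 rotations (rotation i = S[i:]+S[:i]):
  rot[0] = bbbadadccadcb$
  rot[1] = bbadadccadcb$b
  rot[2] = badadccadcb$bb
  rot[3] = adadccadcb$bbb
  rot[4] = dadccadcb$bbba
  rot[5] = adccadcb$bbbad
  rot[6] = dccadcb$bbbada
  rot[7] = ccadcb$bbbadad
  rot[8] = cadcb$bbbadadc
  rot[9] = adcb$bbbadadcc
  rot[10] = dcb$bbbadadcca
  rot[11] = cb$bbbadadccad
  rot[12] = b$bbbadadccadc
  rot[13] = $bbbadadccadcb
Sorted (with $ < everything):
  sorted[0] = $bbbadadccadcb  (last char: 'b')
  sorted[1] = adadccadcb$bbb  (last char: 'b')
  sorted[2] = adcb$bbbadadcc  (last char: 'c')
  sorted[3] = adccadcb$bbbad  (last char: 'd')
  sorted[4] = b$bbbadadccadc  (last char: 'c')
  sorted[5] = badadccadcb$bb  (last char: 'b')
  sorted[6] = bbadadccadcb$b  (last char: 'b')
  sorted[7] = bbbadadccadcb$  (last char: '$')
  sorted[8] = cadcb$bbbadadc  (last char: 'c')
  sorted[9] = cb$bbbadadccad  (last char: 'd')
  sorted[10] = ccadcb$bbbadad  (last char: 'd')
  sorted[11] = dadccadcb$bbba  (last char: 'a')
  sorted[12] = dcb$bbbadadcca  (last char: 'a')
  sorted[13] = dccadcb$bbbada  (last char: 'a')
Last column: bbcdcbb$cddaaa
Original string S is at sorted index 7

Answer: bbcdcbb$cddaaa
7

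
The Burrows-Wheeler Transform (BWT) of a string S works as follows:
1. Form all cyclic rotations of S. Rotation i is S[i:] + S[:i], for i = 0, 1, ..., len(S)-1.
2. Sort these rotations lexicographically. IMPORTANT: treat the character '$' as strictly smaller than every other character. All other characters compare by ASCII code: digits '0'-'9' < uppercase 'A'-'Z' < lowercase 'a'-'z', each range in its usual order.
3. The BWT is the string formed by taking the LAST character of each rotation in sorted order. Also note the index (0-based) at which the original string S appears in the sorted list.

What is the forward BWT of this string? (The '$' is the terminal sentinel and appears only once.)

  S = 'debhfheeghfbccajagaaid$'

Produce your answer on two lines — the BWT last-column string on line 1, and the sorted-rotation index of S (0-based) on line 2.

Answer: dgjacfecbi$dhehhaefgbaa
10

Derivation:
All 23 rotations (rotation i = S[i:]+S[:i]):
  rot[0] = debhfheeghfbccajagaaid$
  rot[1] = ebhfheeghfbccajagaaid$d
  rot[2] = bhfheeghfbccajagaaid$de
  rot[3] = hfheeghfbccajagaaid$deb
  rot[4] = fheeghfbccajagaaid$debh
  rot[5] = heeghfbccajagaaid$debhf
  rot[6] = eeghfbccajagaaid$debhfh
  rot[7] = eghfbccajagaaid$debhfhe
  rot[8] = ghfbccajagaaid$debhfhee
  rot[9] = hfbccajagaaid$debhfheeg
  rot[10] = fbccajagaaid$debhfheegh
  rot[11] = bccajagaaid$debhfheeghf
  rot[12] = ccajagaaid$debhfheeghfb
  rot[13] = cajagaaid$debhfheeghfbc
  rot[14] = ajagaaid$debhfheeghfbcc
  rot[15] = jagaaid$debhfheeghfbcca
  rot[16] = agaaid$debhfheeghfbccaj
  rot[17] = gaaid$debhfheeghfbccaja
  rot[18] = aaid$debhfheeghfbccajag
  rot[19] = aid$debhfheeghfbccajaga
  rot[20] = id$debhfheeghfbccajagaa
  rot[21] = d$debhfheeghfbccajagaai
  rot[22] = $debhfheeghfbccajagaaid
Sorted (with $ < everything):
  sorted[0] = $debhfheeghfbccajagaaid  (last char: 'd')
  sorted[1] = aaid$debhfheeghfbccajag  (last char: 'g')
  sorted[2] = agaaid$debhfheeghfbccaj  (last char: 'j')
  sorted[3] = aid$debhfheeghfbccajaga  (last char: 'a')
  sorted[4] = ajagaaid$debhfheeghfbcc  (last char: 'c')
  sorted[5] = bccajagaaid$debhfheeghf  (last char: 'f')
  sorted[6] = bhfheeghfbccajagaaid$de  (last char: 'e')
  sorted[7] = cajagaaid$debhfheeghfbc  (last char: 'c')
  sorted[8] = ccajagaaid$debhfheeghfb  (last char: 'b')
  sorted[9] = d$debhfheeghfbccajagaai  (last char: 'i')
  sorted[10] = debhfheeghfbccajagaaid$  (last char: '$')
  sorted[11] = ebhfheeghfbccajagaaid$d  (last char: 'd')
  sorted[12] = eeghfbccajagaaid$debhfh  (last char: 'h')
  sorted[13] = eghfbccajagaaid$debhfhe  (last char: 'e')
  sorted[14] = fbccajagaaid$debhfheegh  (last char: 'h')
  sorted[15] = fheeghfbccajagaaid$debh  (last char: 'h')
  sorted[16] = gaaid$debhfheeghfbccaja  (last char: 'a')
  sorted[17] = ghfbccajagaaid$debhfhee  (last char: 'e')
  sorted[18] = heeghfbccajagaaid$debhf  (last char: 'f')
  sorted[19] = hfbccajagaaid$debhfheeg  (last char: 'g')
  sorted[20] = hfheeghfbccajagaaid$deb  (last char: 'b')
  sorted[21] = id$debhfheeghfbccajagaa  (last char: 'a')
  sorted[22] = jagaaid$debhfheeghfbcca  (last char: 'a')
Last column: dgjacfecbi$dhehhaefgbaa
Original string S is at sorted index 10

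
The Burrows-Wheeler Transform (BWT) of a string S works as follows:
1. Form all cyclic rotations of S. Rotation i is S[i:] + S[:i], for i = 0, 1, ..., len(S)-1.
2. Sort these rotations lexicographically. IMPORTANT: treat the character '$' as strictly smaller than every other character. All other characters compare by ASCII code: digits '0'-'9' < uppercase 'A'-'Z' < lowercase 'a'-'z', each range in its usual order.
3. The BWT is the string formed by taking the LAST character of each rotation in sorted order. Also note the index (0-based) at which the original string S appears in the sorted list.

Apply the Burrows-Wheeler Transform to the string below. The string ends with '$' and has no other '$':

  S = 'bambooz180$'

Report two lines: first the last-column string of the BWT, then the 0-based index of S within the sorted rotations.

Answer: 08z1b$maboo
5

Derivation:
All 11 rotations (rotation i = S[i:]+S[:i]):
  rot[0] = bambooz180$
  rot[1] = ambooz180$b
  rot[2] = mbooz180$ba
  rot[3] = booz180$bam
  rot[4] = ooz180$bamb
  rot[5] = oz180$bambo
  rot[6] = z180$bamboo
  rot[7] = 180$bambooz
  rot[8] = 80$bambooz1
  rot[9] = 0$bambooz18
  rot[10] = $bambooz180
Sorted (with $ < everything):
  sorted[0] = $bambooz180  (last char: '0')
  sorted[1] = 0$bambooz18  (last char: '8')
  sorted[2] = 180$bambooz  (last char: 'z')
  sorted[3] = 80$bambooz1  (last char: '1')
  sorted[4] = ambooz180$b  (last char: 'b')
  sorted[5] = bambooz180$  (last char: '$')
  sorted[6] = booz180$bam  (last char: 'm')
  sorted[7] = mbooz180$ba  (last char: 'a')
  sorted[8] = ooz180$bamb  (last char: 'b')
  sorted[9] = oz180$bambo  (last char: 'o')
  sorted[10] = z180$bamboo  (last char: 'o')
Last column: 08z1b$maboo
Original string S is at sorted index 5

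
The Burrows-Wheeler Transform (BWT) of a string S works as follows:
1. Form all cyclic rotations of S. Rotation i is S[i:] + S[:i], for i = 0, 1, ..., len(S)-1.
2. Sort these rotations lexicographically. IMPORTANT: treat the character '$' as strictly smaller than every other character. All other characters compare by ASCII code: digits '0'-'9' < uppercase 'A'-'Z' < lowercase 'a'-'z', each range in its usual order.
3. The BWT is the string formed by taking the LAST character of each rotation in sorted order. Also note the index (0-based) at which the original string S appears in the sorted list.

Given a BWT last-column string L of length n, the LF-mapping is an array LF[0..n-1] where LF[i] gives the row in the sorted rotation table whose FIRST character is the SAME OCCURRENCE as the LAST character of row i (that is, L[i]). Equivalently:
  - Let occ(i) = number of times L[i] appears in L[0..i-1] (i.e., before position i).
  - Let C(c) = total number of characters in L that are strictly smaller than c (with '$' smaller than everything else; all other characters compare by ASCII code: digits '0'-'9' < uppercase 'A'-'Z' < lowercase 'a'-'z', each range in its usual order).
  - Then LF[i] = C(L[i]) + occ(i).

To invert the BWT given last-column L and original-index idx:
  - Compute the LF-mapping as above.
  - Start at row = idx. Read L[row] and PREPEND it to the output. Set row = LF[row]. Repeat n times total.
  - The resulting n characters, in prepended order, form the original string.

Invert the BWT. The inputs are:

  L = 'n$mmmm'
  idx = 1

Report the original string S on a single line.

LF mapping: 5 0 1 2 3 4
Walk LF starting at row 1, prepending L[row]:
  step 1: row=1, L[1]='$', prepend. Next row=LF[1]=0
  step 2: row=0, L[0]='n', prepend. Next row=LF[0]=5
  step 3: row=5, L[5]='m', prepend. Next row=LF[5]=4
  step 4: row=4, L[4]='m', prepend. Next row=LF[4]=3
  step 5: row=3, L[3]='m', prepend. Next row=LF[3]=2
  step 6: row=2, L[2]='m', prepend. Next row=LF[2]=1
Reversed output: mmmmn$

Answer: mmmmn$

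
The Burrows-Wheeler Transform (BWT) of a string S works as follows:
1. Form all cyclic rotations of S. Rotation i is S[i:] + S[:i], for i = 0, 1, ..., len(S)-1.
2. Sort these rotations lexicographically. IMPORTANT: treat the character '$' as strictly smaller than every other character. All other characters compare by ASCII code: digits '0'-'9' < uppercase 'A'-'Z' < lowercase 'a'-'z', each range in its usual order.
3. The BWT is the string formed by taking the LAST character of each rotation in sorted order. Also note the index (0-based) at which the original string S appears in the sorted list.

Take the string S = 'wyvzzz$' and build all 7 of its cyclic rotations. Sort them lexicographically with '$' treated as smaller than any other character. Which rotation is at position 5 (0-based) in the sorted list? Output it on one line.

Answer: zz$wyvz

Derivation:
All 7 rotations (rotation i = S[i:]+S[:i]):
  rot[0] = wyvzzz$
  rot[1] = yvzzz$w
  rot[2] = vzzz$wy
  rot[3] = zzz$wyv
  rot[4] = zz$wyvz
  rot[5] = z$wyvzz
  rot[6] = $wyvzzz
Sorted (with $ < everything):
  sorted[0] = $wyvzzz
  sorted[1] = vzzz$wy
  sorted[2] = wyvzzz$
  sorted[3] = yvzzz$w
  sorted[4] = z$wyvzz
  sorted[5] = zz$wyvz
  sorted[6] = zzz$wyv
sorted[5] = zz$wyvz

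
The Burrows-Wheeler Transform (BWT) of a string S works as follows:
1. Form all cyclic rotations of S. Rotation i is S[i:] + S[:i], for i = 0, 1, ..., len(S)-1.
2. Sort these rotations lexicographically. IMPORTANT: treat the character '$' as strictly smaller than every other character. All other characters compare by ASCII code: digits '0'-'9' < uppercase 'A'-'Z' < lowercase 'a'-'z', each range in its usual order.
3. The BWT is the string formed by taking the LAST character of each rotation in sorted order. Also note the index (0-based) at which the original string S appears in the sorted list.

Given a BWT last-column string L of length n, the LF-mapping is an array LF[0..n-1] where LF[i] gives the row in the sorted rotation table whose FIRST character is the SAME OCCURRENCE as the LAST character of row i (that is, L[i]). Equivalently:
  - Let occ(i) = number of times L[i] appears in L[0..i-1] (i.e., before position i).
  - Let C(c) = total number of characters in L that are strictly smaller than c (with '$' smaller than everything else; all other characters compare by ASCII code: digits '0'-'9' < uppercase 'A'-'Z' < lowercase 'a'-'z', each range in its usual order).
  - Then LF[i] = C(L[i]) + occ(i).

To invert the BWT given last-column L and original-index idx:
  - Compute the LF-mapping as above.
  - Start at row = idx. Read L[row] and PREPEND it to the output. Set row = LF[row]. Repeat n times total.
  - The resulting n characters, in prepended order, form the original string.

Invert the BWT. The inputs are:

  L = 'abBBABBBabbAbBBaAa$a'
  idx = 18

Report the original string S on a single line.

Answer: bBabBaabaBBBBAbABAa$

Derivation:
LF mapping: 11 16 4 5 1 6 7 8 12 17 18 2 19 9 10 13 3 14 0 15
Walk LF starting at row 18, prepending L[row]:
  step 1: row=18, L[18]='$', prepend. Next row=LF[18]=0
  step 2: row=0, L[0]='a', prepend. Next row=LF[0]=11
  step 3: row=11, L[11]='A', prepend. Next row=LF[11]=2
  step 4: row=2, L[2]='B', prepend. Next row=LF[2]=4
  step 5: row=4, L[4]='A', prepend. Next row=LF[4]=1
  step 6: row=1, L[1]='b', prepend. Next row=LF[1]=16
  step 7: row=16, L[16]='A', prepend. Next row=LF[16]=3
  step 8: row=3, L[3]='B', prepend. Next row=LF[3]=5
  step 9: row=5, L[5]='B', prepend. Next row=LF[5]=6
  step 10: row=6, L[6]='B', prepend. Next row=LF[6]=7
  step 11: row=7, L[7]='B', prepend. Next row=LF[7]=8
  step 12: row=8, L[8]='a', prepend. Next row=LF[8]=12
  step 13: row=12, L[12]='b', prepend. Next row=LF[12]=19
  step 14: row=19, L[19]='a', prepend. Next row=LF[19]=15
  step 15: row=15, L[15]='a', prepend. Next row=LF[15]=13
  step 16: row=13, L[13]='B', prepend. Next row=LF[13]=9
  step 17: row=9, L[9]='b', prepend. Next row=LF[9]=17
  step 18: row=17, L[17]='a', prepend. Next row=LF[17]=14
  step 19: row=14, L[14]='B', prepend. Next row=LF[14]=10
  step 20: row=10, L[10]='b', prepend. Next row=LF[10]=18
Reversed output: bBabBaabaBBBBAbABAa$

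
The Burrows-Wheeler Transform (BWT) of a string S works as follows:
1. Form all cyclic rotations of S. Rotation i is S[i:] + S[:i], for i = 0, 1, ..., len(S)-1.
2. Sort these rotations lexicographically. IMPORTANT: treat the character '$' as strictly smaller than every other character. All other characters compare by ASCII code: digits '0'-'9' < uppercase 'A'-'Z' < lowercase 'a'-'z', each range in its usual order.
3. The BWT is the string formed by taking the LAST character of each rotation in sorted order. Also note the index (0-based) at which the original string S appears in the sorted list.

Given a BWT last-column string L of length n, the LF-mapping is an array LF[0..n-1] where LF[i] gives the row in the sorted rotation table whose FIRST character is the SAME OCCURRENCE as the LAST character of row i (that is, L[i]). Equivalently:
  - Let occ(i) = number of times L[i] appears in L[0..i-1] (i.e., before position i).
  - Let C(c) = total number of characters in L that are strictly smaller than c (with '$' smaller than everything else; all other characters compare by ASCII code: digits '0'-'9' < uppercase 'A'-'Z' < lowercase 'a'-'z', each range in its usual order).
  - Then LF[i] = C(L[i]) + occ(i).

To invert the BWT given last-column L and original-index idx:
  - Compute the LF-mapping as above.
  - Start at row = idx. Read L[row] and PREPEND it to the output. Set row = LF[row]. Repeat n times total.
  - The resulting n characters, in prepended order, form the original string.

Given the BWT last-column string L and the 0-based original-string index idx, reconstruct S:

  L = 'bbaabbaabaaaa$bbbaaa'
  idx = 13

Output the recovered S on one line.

Answer: baaaaabbaabbaaabbab$

Derivation:
LF mapping: 12 13 1 2 14 15 3 4 16 5 6 7 8 0 17 18 19 9 10 11
Walk LF starting at row 13, prepending L[row]:
  step 1: row=13, L[13]='$', prepend. Next row=LF[13]=0
  step 2: row=0, L[0]='b', prepend. Next row=LF[0]=12
  step 3: row=12, L[12]='a', prepend. Next row=LF[12]=8
  step 4: row=8, L[8]='b', prepend. Next row=LF[8]=16
  step 5: row=16, L[16]='b', prepend. Next row=LF[16]=19
  step 6: row=19, L[19]='a', prepend. Next row=LF[19]=11
  step 7: row=11, L[11]='a', prepend. Next row=LF[11]=7
  step 8: row=7, L[7]='a', prepend. Next row=LF[7]=4
  step 9: row=4, L[4]='b', prepend. Next row=LF[4]=14
  step 10: row=14, L[14]='b', prepend. Next row=LF[14]=17
  step 11: row=17, L[17]='a', prepend. Next row=LF[17]=9
  step 12: row=9, L[9]='a', prepend. Next row=LF[9]=5
  step 13: row=5, L[5]='b', prepend. Next row=LF[5]=15
  step 14: row=15, L[15]='b', prepend. Next row=LF[15]=18
  step 15: row=18, L[18]='a', prepend. Next row=LF[18]=10
  step 16: row=10, L[10]='a', prepend. Next row=LF[10]=6
  step 17: row=6, L[6]='a', prepend. Next row=LF[6]=3
  step 18: row=3, L[3]='a', prepend. Next row=LF[3]=2
  step 19: row=2, L[2]='a', prepend. Next row=LF[2]=1
  step 20: row=1, L[1]='b', prepend. Next row=LF[1]=13
Reversed output: baaaaabbaabbaaabbab$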